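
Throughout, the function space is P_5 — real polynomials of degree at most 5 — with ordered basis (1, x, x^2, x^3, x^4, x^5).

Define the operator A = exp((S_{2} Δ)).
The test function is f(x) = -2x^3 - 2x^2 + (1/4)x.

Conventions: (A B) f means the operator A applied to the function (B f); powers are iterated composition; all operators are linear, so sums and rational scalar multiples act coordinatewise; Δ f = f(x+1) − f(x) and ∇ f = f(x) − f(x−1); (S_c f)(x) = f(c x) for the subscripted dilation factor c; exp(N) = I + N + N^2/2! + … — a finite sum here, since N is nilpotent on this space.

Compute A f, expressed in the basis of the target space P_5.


g(x) = -2x^3 - 26x^2 - (271/4)x - 167/4

order-1 term: -24x^2 - 20x - 15/4
order-2 term: -48x - 22
order-3 term: -16
the series for exp((S_{2} Δ)) f terminates at order 3
exp((S_{2} Δ)) f = -2x^3 - 26x^2 - (271/4)x - 167/4


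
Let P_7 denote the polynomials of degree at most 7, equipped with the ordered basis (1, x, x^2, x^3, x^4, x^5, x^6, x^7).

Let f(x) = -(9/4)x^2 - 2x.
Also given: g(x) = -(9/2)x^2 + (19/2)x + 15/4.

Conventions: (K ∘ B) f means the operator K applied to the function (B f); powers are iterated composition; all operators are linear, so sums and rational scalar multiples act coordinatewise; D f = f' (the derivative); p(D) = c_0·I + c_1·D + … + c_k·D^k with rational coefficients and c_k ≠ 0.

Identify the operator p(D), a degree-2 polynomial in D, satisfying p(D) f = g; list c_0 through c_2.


D^0 f = -(9/4)x^2 - 2x
D^1 f = -(9/2)x - 2
D^2 f = -9/2
matching coefficients of g against c_0 f + c_1 Df + … from the top degree down determines the c_i
solution: c_0 = 2, c_1 = -3, c_2 = 1/2

p(D) = 2·I − 3·D + (1/2)·D^2, i.e. c_0 = 2, c_1 = -3, c_2 = 1/2


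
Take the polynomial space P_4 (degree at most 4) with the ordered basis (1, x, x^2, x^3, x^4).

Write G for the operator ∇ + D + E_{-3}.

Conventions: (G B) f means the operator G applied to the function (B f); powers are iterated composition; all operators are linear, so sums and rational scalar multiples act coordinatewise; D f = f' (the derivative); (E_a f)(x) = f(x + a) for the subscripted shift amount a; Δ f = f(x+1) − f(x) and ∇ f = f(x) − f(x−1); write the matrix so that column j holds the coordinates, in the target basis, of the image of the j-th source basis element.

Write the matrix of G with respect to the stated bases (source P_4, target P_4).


the matrix is [[1, -1, 8, -26, 80]; [0, 1, -2, 24, -104]; [0, 0, 1, -3, 48]; [0, 0, 0, 1, -4]; [0, 0, 0, 0, 1]] (rows listed top to bottom)

image of 1: 1
image of x: x - 1
image of x^2: x^2 - 2x + 8
image of x^3: x^3 - 3x^2 + 24x - 26
image of x^4: x^4 - 4x^3 + 48x^2 - 104x + 80
each image's coordinates form column j of the matrix


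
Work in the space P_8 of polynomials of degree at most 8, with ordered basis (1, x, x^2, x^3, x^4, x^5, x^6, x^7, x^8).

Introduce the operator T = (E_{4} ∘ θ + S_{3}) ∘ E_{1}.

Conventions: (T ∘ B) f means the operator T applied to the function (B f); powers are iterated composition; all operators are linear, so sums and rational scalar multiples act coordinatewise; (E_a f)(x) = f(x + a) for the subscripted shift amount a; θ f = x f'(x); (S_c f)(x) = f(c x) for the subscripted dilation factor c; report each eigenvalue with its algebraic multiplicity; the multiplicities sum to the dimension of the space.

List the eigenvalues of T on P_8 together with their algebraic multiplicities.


λ = 1 (multiplicity 1), λ = 4 (multiplicity 1), λ = 11 (multiplicity 1), λ = 30 (multiplicity 1), λ = 85 (multiplicity 1), λ = 248 (multiplicity 1), λ = 735 (multiplicity 1), λ = 2194 (multiplicity 1), λ = 6569 (multiplicity 1)

image of 1: 1
image of x: 4x + 5
image of x^2: 11x^2 + 24x + 41
image of x^3: 30x^3 + 69x^2 + 204x + 301
image of x^4: 85x^4 + 184x^3 + 594x^2 + 1712x + 2001
image of x^5: 248x^5 + 525x^4 + 1420x^3 + 5590x^2 + 13140x + 12501
image of x^6: 735x^6 + 1632x^5 + 3315x^4 + 14040x^3 + 48885x^2 + 93768x + 75001
image of x^7: 2194x^7 + 5341x^6 + 8568x^5 + 30835x^4 + 136570x^3 + 393939x^2 + 634396x + 437501
image of x^8: 6569x^8 + 17808x^7 + 25732x^6 + 65408x^5 + 320670x^4 + 1226512x^3 + 2975252x^2 + 4125024x + 2500001
the matrix is upper triangular; its diagonal is (1, 4, 11, 30, 85, 248, 735, 2194, 6569)
for a triangular matrix the eigenvalues are the diagonal entries, with algebraic multiplicity their repetition count


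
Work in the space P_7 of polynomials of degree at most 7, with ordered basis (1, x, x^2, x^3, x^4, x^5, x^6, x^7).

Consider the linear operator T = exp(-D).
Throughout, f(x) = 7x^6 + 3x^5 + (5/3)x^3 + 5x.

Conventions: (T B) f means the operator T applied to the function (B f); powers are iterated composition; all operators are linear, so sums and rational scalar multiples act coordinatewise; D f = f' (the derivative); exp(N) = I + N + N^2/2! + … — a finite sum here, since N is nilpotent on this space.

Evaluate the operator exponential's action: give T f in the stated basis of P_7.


order-1 term: -42x^5 - 15x^4 - 5x^2 - 5
order-2 term: 105x^4 + 30x^3 + 5x
order-3 term: -140x^3 - 30x^2 - 5/3
order-4 term: 105x^2 + 15x
order-5 term: -42x - 3
order-6 term: 7
the series for exp(-D) f terminates at order 6
exp(-D) f = 7x^6 - 39x^5 + 90x^4 - (325/3)x^3 + 70x^2 - 17x - 8/3

the image equals g(x) = 7x^6 - 39x^5 + 90x^4 - (325/3)x^3 + 70x^2 - 17x - 8/3


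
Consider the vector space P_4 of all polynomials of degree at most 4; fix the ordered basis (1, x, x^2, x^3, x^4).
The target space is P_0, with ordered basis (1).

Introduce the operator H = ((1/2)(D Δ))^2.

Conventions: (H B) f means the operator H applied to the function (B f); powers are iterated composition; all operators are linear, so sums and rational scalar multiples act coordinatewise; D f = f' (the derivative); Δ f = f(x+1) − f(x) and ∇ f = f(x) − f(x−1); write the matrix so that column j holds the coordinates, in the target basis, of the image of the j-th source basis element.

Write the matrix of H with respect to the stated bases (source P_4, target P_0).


image of 1: 0
image of x: 0
image of x^2: 0
image of x^3: 0
image of x^4: 6
each image's coordinates form column j of the matrix

the matrix is [[0, 0, 0, 0, 6]] (rows listed top to bottom)


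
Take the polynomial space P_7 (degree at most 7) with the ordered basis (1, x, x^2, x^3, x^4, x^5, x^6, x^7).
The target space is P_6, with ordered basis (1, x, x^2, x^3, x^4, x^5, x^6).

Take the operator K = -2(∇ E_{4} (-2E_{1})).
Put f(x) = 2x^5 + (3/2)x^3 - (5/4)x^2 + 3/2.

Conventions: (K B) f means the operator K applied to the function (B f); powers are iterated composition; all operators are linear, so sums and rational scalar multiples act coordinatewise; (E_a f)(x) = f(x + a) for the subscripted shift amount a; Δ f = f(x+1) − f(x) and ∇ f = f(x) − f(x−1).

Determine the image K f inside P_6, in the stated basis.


E_{1} f = 2x^5 + 10x^4 + (43/2)x^3 + (93/4)x^2 + 12x + 15/4
(-2E_{1}) f = -4x^5 - 20x^4 - 43x^3 - (93/2)x^2 - 24x - 15/2
E_{4} (-2E_{1}) f = -4x^5 - 100x^4 - 1003x^3 - (10085/2)x^2 - 12700x - 25631/2
∇ E_{4} (-2E_{1}) f = -20x^4 - 360x^3 - 2449x^2 - 7456x - 17129/2
(-2(∇ E_{4} (-2E_{1}))) f = 40x^4 + 720x^3 + 4898x^2 + 14912x + 17129

the result is g(x) = 40x^4 + 720x^3 + 4898x^2 + 14912x + 17129


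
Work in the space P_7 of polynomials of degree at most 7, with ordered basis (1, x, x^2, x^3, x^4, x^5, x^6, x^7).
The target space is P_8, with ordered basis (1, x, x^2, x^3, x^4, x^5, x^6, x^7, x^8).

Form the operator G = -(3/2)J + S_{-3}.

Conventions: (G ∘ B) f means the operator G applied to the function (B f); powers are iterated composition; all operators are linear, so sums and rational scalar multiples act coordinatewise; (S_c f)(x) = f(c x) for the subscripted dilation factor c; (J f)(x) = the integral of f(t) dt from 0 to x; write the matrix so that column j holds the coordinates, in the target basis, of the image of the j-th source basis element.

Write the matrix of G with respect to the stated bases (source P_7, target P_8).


the matrix is [[1, 0, 0, 0, 0, 0, 0, 0]; [-3/2, -3, 0, 0, 0, 0, 0, 0]; [0, -3/4, 9, 0, 0, 0, 0, 0]; [0, 0, -1/2, -27, 0, 0, 0, 0]; [0, 0, 0, -3/8, 81, 0, 0, 0]; [0, 0, 0, 0, -3/10, -243, 0, 0]; [0, 0, 0, 0, 0, -1/4, 729, 0]; [0, 0, 0, 0, 0, 0, -3/14, -2187]; [0, 0, 0, 0, 0, 0, 0, -3/16]] (rows listed top to bottom)

image of 1: -(3/2)x + 1
image of x: -(3/4)x^2 - 3x
image of x^2: -(1/2)x^3 + 9x^2
image of x^3: -(3/8)x^4 - 27x^3
image of x^4: -(3/10)x^5 + 81x^4
image of x^5: -(1/4)x^6 - 243x^5
image of x^6: -(3/14)x^7 + 729x^6
image of x^7: -(3/16)x^8 - 2187x^7
each image's coordinates form column j of the matrix


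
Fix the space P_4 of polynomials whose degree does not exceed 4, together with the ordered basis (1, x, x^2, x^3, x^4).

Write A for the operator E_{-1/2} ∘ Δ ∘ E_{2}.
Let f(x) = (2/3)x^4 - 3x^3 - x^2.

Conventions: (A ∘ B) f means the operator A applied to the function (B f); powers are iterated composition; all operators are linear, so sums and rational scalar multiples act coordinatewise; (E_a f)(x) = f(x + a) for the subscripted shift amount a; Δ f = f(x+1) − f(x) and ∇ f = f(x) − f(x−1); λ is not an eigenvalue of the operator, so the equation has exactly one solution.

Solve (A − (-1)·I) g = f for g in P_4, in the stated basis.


the result is g(x) = (2/3)x^4 - (17/3)x^3 + (106/3)x + 137/12

write g with unknown coordinates in the stated basis and equate coefficients in (A − (-1)·I) g = f
solving from the highest basis element down gives g = (2/3)x^4 - (17/3)x^3 + (106/3)x + 137/12
check: A g = (8/3)x^3 - x^2 - (106/3)x - 137/12
so A g − (-1)·g = (2/3)x^4 - 3x^3 - x^2 = f ✓


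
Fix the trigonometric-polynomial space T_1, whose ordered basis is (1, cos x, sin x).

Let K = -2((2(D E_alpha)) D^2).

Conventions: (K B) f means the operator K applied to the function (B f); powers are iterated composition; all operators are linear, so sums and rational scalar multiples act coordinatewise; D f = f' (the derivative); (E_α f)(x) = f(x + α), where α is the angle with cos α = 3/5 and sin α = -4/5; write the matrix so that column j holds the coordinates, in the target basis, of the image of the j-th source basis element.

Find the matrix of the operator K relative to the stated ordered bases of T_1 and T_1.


image of 1: 0
image of cos x: (16/5)cos x - (12/5)sin x
image of sin x: (12/5)cos x + (16/5)sin x
each image's coordinates form column j of the matrix

the matrix is [[0, 0, 0]; [0, 16/5, 12/5]; [0, -12/5, 16/5]] (rows listed top to bottom)


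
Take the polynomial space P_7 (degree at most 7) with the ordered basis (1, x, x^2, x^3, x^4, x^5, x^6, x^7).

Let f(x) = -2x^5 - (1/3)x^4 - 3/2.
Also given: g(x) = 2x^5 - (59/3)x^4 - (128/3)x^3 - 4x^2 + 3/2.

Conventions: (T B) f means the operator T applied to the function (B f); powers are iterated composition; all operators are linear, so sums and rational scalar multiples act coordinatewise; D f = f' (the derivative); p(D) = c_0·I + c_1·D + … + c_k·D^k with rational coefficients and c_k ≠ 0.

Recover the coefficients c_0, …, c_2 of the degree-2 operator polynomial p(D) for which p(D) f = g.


p(D) = -I + 2·D + D^2, i.e. c_0 = -1, c_1 = 2, c_2 = 1

D^0 f = -2x^5 - (1/3)x^4 - 3/2
D^1 f = -10x^4 - (4/3)x^3
D^2 f = -40x^3 - 4x^2
matching coefficients of g against c_0 f + c_1 Df + … from the top degree down determines the c_i
solution: c_0 = -1, c_1 = 2, c_2 = 1


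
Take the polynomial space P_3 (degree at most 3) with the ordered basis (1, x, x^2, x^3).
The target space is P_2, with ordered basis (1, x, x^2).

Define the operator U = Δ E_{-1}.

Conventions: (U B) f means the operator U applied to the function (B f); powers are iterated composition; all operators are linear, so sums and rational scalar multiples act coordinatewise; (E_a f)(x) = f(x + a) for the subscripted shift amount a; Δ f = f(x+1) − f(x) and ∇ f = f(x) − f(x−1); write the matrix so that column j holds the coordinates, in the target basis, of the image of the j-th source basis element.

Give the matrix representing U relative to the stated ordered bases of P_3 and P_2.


image of 1: 0
image of x: 1
image of x^2: 2x - 1
image of x^3: 3x^2 - 3x + 1
each image's coordinates form column j of the matrix

the matrix is [[0, 1, -1, 1]; [0, 0, 2, -3]; [0, 0, 0, 3]] (rows listed top to bottom)


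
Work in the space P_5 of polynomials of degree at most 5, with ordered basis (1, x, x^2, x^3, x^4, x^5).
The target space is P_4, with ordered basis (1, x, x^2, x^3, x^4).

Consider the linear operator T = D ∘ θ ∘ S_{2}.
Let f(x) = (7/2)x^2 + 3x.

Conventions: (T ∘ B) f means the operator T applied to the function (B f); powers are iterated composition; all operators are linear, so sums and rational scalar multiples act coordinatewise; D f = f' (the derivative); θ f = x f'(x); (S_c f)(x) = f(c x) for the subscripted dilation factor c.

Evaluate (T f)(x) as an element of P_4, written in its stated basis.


S_{2} f = 14x^2 + 6x
θ S_{2} f = 28x^2 + 6x
D θ S_{2} f = 56x + 6

the result is g(x) = 56x + 6


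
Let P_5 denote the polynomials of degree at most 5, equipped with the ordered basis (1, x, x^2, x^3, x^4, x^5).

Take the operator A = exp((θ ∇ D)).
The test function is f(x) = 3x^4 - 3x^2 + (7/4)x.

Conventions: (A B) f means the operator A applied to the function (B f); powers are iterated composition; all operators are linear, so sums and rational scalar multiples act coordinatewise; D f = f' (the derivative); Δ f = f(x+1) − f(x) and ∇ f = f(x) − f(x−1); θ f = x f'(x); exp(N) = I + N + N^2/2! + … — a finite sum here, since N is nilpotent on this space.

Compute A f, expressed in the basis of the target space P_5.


g(x) = 3x^4 + 69x^2 - (137/4)x

order-1 term: 72x^2 - 36x
the series for exp((θ ∇ D)) f terminates at order 1
exp((θ ∇ D)) f = 3x^4 + 69x^2 - (137/4)x


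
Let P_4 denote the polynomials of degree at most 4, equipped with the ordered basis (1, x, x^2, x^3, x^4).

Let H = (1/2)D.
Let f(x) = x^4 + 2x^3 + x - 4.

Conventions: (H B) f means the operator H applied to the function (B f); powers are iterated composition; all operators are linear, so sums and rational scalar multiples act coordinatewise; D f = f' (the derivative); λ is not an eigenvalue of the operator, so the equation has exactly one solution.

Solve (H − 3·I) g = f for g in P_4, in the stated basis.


the result is g(x) = -(1/3)x^4 - (8/9)x^3 - (4/9)x^2 - (13/27)x + 203/162

write g with unknown coordinates in the stated basis and equate coefficients in (H − 3·I) g = f
solving from the highest basis element down gives g = -(1/3)x^4 - (8/9)x^3 - (4/9)x^2 - (13/27)x + 203/162
check: H g = -(2/3)x^3 - (4/3)x^2 - (4/9)x - 13/54
so H g − 3·g = x^4 + 2x^3 + x - 4 = f ✓


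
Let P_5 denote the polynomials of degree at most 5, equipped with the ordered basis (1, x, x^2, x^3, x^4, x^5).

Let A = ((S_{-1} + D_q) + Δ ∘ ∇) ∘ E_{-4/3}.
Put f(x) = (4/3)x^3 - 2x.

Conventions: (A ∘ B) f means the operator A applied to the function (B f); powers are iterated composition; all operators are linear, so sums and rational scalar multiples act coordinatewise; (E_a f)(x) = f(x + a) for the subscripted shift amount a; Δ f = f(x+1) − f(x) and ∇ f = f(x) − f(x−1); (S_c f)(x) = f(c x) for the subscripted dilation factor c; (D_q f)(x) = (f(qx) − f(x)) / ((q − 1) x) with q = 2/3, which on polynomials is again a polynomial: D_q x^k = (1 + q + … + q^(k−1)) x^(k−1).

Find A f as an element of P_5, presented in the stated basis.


E_{-4/3} f = (4/3)x^3 - (16/3)x^2 + (46/9)x - 40/81
S_{-1} E_{-4/3} f = -(4/3)x^3 - (16/3)x^2 - (46/9)x - 40/81
D_q E_{-4/3} f = (76/27)x^2 - (80/9)x + 46/9
(S_{-1} + D_q) E_{-4/3} f = -(4/3)x^3 - (68/27)x^2 - 14x + 374/81
∇ E_{-4/3} f = 4x^2 - (44/3)x + 106/9
Δ ∇ E_{-4/3} f = 8x - 32/3
((S_{-1} + D_q) + Δ ∘ ∇) E_{-4/3} f = -(4/3)x^3 - (68/27)x^2 - 6x - 490/81

g(x) = -(4/3)x^3 - (68/27)x^2 - 6x - 490/81


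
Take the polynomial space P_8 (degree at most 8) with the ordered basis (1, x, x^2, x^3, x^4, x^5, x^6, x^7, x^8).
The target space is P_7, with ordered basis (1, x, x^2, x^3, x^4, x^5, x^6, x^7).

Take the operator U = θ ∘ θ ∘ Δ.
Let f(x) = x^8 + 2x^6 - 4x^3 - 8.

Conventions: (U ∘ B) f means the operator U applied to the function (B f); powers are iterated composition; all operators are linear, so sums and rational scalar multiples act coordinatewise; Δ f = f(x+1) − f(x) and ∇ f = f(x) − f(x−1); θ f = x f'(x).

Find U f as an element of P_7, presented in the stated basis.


Δ f = 8x^7 + 28x^6 + 68x^5 + 100x^4 + 96x^3 + 46x^2 + 8x - 1
θ Δ f = 56x^7 + 168x^6 + 340x^5 + 400x^4 + 288x^3 + 92x^2 + 8x
θ θ Δ f = 392x^7 + 1008x^6 + 1700x^5 + 1600x^4 + 864x^3 + 184x^2 + 8x

the result is g(x) = 392x^7 + 1008x^6 + 1700x^5 + 1600x^4 + 864x^3 + 184x^2 + 8x


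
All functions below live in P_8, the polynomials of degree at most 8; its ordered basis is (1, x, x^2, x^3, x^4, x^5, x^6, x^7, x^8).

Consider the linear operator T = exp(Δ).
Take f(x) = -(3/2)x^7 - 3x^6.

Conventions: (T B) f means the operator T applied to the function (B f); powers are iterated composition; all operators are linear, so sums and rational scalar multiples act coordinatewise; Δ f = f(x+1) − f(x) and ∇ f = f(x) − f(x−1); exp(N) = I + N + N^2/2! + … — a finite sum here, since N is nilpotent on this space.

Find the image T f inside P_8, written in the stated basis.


g(x) = -(3/2)x^7 - (27/2)x^6 - 81x^5 - (705/2)x^4 - (2175/2)x^3 - 2313x^2 - (6135/2)x - 3849/2

order-1 term: -(21/2)x^6 - (99/2)x^5 - (195/2)x^4 - (225/2)x^3 - (153/2)x^2 - (57/2)x - 9/2
order-2 term: -(63/2)x^5 - (405/2)x^4 - (1095/2)x^3 - (1575/2)x^2 - (1191/2)x - 375/2
order-3 term: -(105/2)x^4 - 375x^3 - (2115/2)x^2 - 1395x - 1443/2
order-4 term: -(105/2)x^3 - 360x^2 - (1725/2)x - 720
order-5 term: -(63/2)x^2 - (351/2)x - 255
order-6 term: -(21/2)x - 69/2
order-7 term: -3/2
the series for exp(Δ) f terminates at order 7
exp(Δ) f = -(3/2)x^7 - (27/2)x^6 - 81x^5 - (705/2)x^4 - (2175/2)x^3 - 2313x^2 - (6135/2)x - 3849/2


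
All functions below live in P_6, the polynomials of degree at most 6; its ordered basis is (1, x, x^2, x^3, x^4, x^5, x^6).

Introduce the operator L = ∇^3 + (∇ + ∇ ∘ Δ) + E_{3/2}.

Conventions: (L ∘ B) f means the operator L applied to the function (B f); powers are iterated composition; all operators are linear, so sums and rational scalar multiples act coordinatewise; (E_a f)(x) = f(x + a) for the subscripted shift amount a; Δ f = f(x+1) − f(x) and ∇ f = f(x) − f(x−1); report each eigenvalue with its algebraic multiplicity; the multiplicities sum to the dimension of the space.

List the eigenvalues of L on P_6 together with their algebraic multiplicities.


λ = 1 (multiplicity 7)

image of 1: 1
image of x: x + 5/2
image of x^2: x^2 + 5x + 13/4
image of x^3: x^3 + (15/2)x^2 + (39/4)x + 83/8
image of x^4: x^4 + 10x^3 + (39/2)x^2 + (83/2)x - 479/16
image of x^5: x^5 + (25/2)x^4 + (65/2)x^3 + (415/4)x^2 - (2395/16)x + 5075/32
image of x^6: x^6 + 15x^5 + (195/4)x^4 + (415/2)x^3 - (7185/16)x^2 + (15225/16)x - 33767/64
the matrix is upper triangular; its diagonal is (1, 1, 1, 1, 1, 1, 1)
for a triangular matrix the eigenvalues are the diagonal entries, with algebraic multiplicity their repetition count


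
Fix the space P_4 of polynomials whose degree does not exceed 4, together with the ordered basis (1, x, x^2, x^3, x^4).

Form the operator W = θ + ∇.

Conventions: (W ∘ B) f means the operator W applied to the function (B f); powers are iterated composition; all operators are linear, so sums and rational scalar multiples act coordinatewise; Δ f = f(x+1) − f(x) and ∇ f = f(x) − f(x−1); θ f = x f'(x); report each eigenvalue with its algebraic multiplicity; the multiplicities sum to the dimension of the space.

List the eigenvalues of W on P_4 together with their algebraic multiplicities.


image of 1: 0
image of x: x + 1
image of x^2: 2x^2 + 2x - 1
image of x^3: 3x^3 + 3x^2 - 3x + 1
image of x^4: 4x^4 + 4x^3 - 6x^2 + 4x - 1
the matrix is upper triangular; its diagonal is (0, 1, 2, 3, 4)
for a triangular matrix the eigenvalues are the diagonal entries, with algebraic multiplicity their repetition count

λ = 0 (multiplicity 1), λ = 1 (multiplicity 1), λ = 2 (multiplicity 1), λ = 3 (multiplicity 1), λ = 4 (multiplicity 1)


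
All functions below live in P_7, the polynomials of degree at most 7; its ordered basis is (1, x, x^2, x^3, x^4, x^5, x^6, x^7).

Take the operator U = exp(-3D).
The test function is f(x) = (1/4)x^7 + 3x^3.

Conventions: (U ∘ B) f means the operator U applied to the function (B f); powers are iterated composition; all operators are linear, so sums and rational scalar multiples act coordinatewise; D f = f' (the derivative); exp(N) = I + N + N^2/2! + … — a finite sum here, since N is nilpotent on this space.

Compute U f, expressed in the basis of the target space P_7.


the result is g(x) = (1/4)x^7 - (21/4)x^6 + (189/4)x^5 - (945/4)x^4 + (2847/4)x^3 - (5211/4)x^2 + (5427/4)x - 2511/4

order-1 term: -(21/4)x^6 - 27x^2
order-2 term: (189/4)x^5 + 81x
order-3 term: -(945/4)x^4 - 81
order-4 term: (2835/4)x^3
order-5 term: -(5103/4)x^2
order-6 term: (5103/4)x
order-7 term: -2187/4
the series for exp(-3D) f terminates at order 7
exp(-3D) f = (1/4)x^7 - (21/4)x^6 + (189/4)x^5 - (945/4)x^4 + (2847/4)x^3 - (5211/4)x^2 + (5427/4)x - 2511/4


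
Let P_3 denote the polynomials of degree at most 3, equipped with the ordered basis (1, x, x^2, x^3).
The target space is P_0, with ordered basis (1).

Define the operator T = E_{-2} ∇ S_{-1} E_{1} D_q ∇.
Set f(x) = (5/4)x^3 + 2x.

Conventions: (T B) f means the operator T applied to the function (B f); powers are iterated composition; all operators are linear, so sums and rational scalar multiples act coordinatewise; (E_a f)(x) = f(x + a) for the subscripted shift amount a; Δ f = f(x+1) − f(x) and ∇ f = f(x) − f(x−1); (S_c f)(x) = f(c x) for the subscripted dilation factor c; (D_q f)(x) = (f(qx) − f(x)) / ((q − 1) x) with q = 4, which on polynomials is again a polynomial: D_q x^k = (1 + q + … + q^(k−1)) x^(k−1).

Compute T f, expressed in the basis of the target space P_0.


the image equals g(x) = -75/4

∇ f = (15/4)x^2 - (15/4)x + 13/4
D_q ∇ f = (75/4)x - 15/4
E_{1} D_q ∇ f = (75/4)x + 15
S_{-1} (E_{1} D_q ∇) f = -(75/4)x + 15
∇ S_{-1} (E_{1} D_q ∇) f = -75/4
E_{-2} ∇ S_{-1} (E_{1} D_q ∇) f = -75/4


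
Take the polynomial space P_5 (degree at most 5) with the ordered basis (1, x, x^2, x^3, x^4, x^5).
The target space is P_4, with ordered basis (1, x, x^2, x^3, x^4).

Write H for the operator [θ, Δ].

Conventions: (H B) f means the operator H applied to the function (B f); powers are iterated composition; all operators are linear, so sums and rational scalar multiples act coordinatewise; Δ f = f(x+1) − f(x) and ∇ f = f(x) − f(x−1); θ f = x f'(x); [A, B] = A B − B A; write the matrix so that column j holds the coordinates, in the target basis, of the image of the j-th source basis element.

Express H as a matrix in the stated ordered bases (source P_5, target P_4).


image of 1: 0
image of x: -1
image of x^2: -2x - 2
image of x^3: -3x^2 - 6x - 3
image of x^4: -4x^3 - 12x^2 - 12x - 4
image of x^5: -5x^4 - 20x^3 - 30x^2 - 20x - 5
each image's coordinates form column j of the matrix

the matrix is [[0, -1, -2, -3, -4, -5]; [0, 0, -2, -6, -12, -20]; [0, 0, 0, -3, -12, -30]; [0, 0, 0, 0, -4, -20]; [0, 0, 0, 0, 0, -5]] (rows listed top to bottom)


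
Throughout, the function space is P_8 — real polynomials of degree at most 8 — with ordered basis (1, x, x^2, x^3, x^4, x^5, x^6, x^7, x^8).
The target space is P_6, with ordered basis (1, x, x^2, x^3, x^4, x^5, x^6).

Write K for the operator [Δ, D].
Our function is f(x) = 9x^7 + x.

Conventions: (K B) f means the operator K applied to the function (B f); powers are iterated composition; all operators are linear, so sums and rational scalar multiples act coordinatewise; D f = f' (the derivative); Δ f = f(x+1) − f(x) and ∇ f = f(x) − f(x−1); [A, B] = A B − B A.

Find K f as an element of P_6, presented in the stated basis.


the image equals g(x) = 0

D f = 63x^6 + 1
Δ D f = 378x^5 + 945x^4 + 1260x^3 + 945x^2 + 378x + 63
Δ f = 63x^6 + 189x^5 + 315x^4 + 315x^3 + 189x^2 + 63x + 10
D Δ f = 378x^5 + 945x^4 + 1260x^3 + 945x^2 + 378x + 63
[Δ, D] f = 0


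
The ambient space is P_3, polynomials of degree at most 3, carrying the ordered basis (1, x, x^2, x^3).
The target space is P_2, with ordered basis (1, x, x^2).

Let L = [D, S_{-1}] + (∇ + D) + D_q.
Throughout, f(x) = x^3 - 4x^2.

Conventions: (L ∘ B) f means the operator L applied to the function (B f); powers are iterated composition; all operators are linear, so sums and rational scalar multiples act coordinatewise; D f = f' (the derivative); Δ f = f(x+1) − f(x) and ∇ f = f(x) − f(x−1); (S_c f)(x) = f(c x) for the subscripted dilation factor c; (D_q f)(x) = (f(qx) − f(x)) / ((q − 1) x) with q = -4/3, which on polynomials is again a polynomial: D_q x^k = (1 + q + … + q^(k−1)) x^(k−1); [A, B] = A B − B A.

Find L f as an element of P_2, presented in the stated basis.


g(x) = (13/9)x^2 - (101/3)x + 5

S_{-1} f = -x^3 - 4x^2
D S_{-1} f = -3x^2 - 8x
D f = 3x^2 - 8x
S_{-1} D f = 3x^2 + 8x
[D, S_{-1}] f = -6x^2 - 16x
∇ f = 3x^2 - 11x + 5
D f = 3x^2 - 8x
(∇ + D) f = 6x^2 - 19x + 5
D_q f = (13/9)x^2 + (4/3)x
([D, S_{-1}] + (∇ + D) + D_q) f = (13/9)x^2 - (101/3)x + 5


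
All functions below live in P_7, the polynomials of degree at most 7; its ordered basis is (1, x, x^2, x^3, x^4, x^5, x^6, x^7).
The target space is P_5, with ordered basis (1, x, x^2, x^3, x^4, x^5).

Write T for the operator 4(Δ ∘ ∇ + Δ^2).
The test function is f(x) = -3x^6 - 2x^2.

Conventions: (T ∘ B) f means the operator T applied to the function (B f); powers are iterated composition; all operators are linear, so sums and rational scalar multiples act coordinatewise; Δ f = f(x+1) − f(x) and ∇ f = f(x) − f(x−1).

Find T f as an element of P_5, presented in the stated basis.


∇ f = -18x^5 + 45x^4 - 60x^3 + 45x^2 - 22x + 5
Δ ∇ f = -90x^4 - 90x^2 - 10
Δ f = -18x^5 - 45x^4 - 60x^3 - 45x^2 - 22x - 5
Δ Δ f = -90x^4 - 360x^3 - 630x^2 - 540x - 190
(Δ ∘ ∇ + Δ^2) f = -180x^4 - 360x^3 - 720x^2 - 540x - 200
(4(Δ ∘ ∇ + Δ^2)) f = -720x^4 - 1440x^3 - 2880x^2 - 2160x - 800

the image equals g(x) = -720x^4 - 1440x^3 - 2880x^2 - 2160x - 800


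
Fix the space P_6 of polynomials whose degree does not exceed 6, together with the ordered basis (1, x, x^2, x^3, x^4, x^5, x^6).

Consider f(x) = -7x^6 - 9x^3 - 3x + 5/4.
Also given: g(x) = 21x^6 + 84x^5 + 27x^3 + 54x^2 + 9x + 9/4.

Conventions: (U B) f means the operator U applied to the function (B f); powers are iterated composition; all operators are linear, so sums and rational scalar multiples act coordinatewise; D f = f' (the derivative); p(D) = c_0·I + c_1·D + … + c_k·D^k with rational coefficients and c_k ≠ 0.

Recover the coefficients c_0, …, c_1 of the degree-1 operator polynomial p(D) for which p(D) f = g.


p(D) = -3·I − 2·D, i.e. c_0 = -3, c_1 = -2

D^0 f = -7x^6 - 9x^3 - 3x + 5/4
D^1 f = -42x^5 - 27x^2 - 3
matching coefficients of g against c_0 f + c_1 Df + … from the top degree down determines the c_i
solution: c_0 = -3, c_1 = -2


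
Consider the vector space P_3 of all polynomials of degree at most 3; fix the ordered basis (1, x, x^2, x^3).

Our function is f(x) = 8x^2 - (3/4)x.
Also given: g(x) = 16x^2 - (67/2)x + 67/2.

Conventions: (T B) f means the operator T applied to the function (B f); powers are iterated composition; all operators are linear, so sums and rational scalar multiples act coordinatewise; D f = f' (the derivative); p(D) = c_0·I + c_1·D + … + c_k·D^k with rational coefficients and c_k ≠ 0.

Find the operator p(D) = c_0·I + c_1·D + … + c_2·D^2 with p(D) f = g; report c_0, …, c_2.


p(D) = 2·I − 2·D + 2·D^2, i.e. c_0 = 2, c_1 = -2, c_2 = 2

D^0 f = 8x^2 - (3/4)x
D^1 f = 16x - 3/4
D^2 f = 16
matching coefficients of g against c_0 f + c_1 Df + … from the top degree down determines the c_i
solution: c_0 = 2, c_1 = -2, c_2 = 2


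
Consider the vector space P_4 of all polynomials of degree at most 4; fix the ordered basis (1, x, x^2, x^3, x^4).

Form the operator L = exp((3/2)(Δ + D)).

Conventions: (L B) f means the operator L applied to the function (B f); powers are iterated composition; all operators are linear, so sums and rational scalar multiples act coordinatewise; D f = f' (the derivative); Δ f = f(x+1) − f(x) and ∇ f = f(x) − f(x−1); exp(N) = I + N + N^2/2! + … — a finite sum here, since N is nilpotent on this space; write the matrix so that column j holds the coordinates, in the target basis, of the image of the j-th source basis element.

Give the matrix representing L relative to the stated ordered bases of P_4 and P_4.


the matrix is [[1, 3, 21/2, 42, 753/4]; [0, 1, 6, 63/2, 168]; [0, 0, 1, 9, 63]; [0, 0, 0, 1, 12]; [0, 0, 0, 0, 1]] (rows listed top to bottom)

image of 1: 1
image of x: x + 3
image of x^2: x^2 + 6x + 21/2
image of x^3: x^3 + 9x^2 + (63/2)x + 42
image of x^4: x^4 + 12x^3 + 63x^2 + 168x + 753/4
each image's coordinates form column j of the matrix


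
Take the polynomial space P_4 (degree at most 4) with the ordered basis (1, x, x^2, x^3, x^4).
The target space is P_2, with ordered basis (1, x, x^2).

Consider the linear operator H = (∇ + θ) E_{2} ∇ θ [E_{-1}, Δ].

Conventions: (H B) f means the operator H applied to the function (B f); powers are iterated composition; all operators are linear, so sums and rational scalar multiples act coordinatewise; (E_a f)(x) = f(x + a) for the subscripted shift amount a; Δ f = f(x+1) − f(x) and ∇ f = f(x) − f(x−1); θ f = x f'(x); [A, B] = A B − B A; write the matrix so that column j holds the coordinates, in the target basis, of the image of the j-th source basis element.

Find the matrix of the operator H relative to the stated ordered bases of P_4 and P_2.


the matrix is [[0, 0, 0, 0, 0]; [0, 0, 0, 0, 0]; [0, 0, 0, 0, 0]] (rows listed top to bottom)

image of 1: 0
image of x: 0
image of x^2: 0
image of x^3: 0
image of x^4: 0
each image's coordinates form column j of the matrix


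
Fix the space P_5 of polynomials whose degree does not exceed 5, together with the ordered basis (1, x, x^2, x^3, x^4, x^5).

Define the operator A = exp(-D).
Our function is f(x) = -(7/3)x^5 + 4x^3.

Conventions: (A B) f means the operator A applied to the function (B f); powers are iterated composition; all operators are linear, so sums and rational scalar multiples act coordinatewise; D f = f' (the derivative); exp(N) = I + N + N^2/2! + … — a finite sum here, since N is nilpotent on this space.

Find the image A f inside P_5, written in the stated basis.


order-1 term: (35/3)x^4 - 12x^2
order-2 term: -(70/3)x^3 + 12x
order-3 term: (70/3)x^2 - 4
order-4 term: -(35/3)x
order-5 term: 7/3
the series for exp(-D) f terminates at order 5
exp(-D) f = -(7/3)x^5 + (35/3)x^4 - (58/3)x^3 + (34/3)x^2 + (1/3)x - 5/3

g(x) = -(7/3)x^5 + (35/3)x^4 - (58/3)x^3 + (34/3)x^2 + (1/3)x - 5/3


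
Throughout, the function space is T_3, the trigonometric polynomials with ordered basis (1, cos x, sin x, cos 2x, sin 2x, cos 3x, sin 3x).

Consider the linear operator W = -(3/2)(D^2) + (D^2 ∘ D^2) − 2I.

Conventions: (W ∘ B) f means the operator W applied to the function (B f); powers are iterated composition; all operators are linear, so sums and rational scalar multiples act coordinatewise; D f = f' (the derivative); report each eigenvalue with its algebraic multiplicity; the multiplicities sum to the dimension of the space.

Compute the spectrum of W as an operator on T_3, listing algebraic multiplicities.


image of 1: -2
image of cos x: (1/2)cos x
image of sin x: (1/2)sin x
image of cos 2x: 20cos 2x
image of sin 2x: 20sin 2x
image of cos 3x: (185/2)cos 3x
image of sin 3x: (185/2)sin 3x
the matrix is diagonal; its diagonal is (-2, 1/2, 1/2, 20, 20, 185/2, 185/2)
for a triangular matrix the eigenvalues are the diagonal entries, with algebraic multiplicity their repetition count

λ = -2 (multiplicity 1), λ = 1/2 (multiplicity 2), λ = 20 (multiplicity 2), λ = 185/2 (multiplicity 2)


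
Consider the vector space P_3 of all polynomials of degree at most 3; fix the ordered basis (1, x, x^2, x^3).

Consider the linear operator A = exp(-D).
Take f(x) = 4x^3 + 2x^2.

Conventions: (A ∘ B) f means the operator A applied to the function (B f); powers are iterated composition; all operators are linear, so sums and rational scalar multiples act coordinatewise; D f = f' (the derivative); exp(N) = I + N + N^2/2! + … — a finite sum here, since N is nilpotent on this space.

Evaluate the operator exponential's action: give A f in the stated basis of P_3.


the result is g(x) = 4x^3 - 10x^2 + 8x - 2

order-1 term: -12x^2 - 4x
order-2 term: 12x + 2
order-3 term: -4
the series for exp(-D) f terminates at order 3
exp(-D) f = 4x^3 - 10x^2 + 8x - 2


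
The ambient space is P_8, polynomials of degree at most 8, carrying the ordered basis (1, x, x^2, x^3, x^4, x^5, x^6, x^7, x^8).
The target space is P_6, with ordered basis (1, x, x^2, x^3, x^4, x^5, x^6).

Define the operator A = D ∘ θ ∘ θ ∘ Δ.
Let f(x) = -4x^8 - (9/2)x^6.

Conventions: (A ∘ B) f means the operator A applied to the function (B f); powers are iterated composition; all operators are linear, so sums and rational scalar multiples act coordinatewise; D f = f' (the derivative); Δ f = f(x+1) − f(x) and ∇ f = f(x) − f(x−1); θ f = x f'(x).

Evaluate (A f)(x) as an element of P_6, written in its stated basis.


the result is g(x) = -10976x^6 - 24192x^5 - 31375x^4 - 22240x^3 - 8478x^2 - 1436x - 59

Δ f = -32x^7 - 112x^6 - 251x^5 - (695/2)x^4 - 314x^3 - (359/2)x^2 - 59x - 17/2
θ Δ f = -224x^7 - 672x^6 - 1255x^5 - 1390x^4 - 942x^3 - 359x^2 - 59x
θ θ Δ f = -1568x^7 - 4032x^6 - 6275x^5 - 5560x^4 - 2826x^3 - 718x^2 - 59x
D (θ ∘ θ ∘ Δ) f = -10976x^6 - 24192x^5 - 31375x^4 - 22240x^3 - 8478x^2 - 1436x - 59


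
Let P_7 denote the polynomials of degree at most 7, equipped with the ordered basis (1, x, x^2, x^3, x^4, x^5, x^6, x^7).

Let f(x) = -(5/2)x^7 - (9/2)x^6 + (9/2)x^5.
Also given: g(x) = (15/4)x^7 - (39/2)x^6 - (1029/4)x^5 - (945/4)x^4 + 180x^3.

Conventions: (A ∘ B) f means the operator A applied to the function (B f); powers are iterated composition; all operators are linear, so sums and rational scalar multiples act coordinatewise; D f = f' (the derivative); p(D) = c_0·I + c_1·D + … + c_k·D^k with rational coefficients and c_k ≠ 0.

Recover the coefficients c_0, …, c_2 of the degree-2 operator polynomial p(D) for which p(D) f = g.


D^0 f = -(5/2)x^7 - (9/2)x^6 + (9/2)x^5
D^1 f = -(35/2)x^6 - 27x^5 + (45/2)x^4
D^2 f = -105x^5 - 135x^4 + 90x^3
matching coefficients of g against c_0 f + c_1 Df + … from the top degree down determines the c_i
solution: c_0 = -3/2, c_1 = 3/2, c_2 = 2

p(D) = -(3/2)·I + (3/2)·D + 2·D^2, i.e. c_0 = -3/2, c_1 = 3/2, c_2 = 2


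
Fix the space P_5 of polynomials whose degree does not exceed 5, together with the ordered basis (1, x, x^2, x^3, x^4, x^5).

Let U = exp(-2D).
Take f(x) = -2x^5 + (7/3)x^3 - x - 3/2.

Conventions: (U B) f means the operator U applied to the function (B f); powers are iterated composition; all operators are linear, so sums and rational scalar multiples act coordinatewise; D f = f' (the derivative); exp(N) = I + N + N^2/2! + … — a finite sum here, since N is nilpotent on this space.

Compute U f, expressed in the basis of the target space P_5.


the image equals g(x) = -2x^5 + 20x^4 - (233/3)x^3 + 146x^2 - 133x + 275/6

order-1 term: 20x^4 - 14x^2 + 2
order-2 term: -80x^3 + 28x
order-3 term: 160x^2 - 56/3
order-4 term: -160x
order-5 term: 64
the series for exp(-2D) f terminates at order 5
exp(-2D) f = -2x^5 + 20x^4 - (233/3)x^3 + 146x^2 - 133x + 275/6


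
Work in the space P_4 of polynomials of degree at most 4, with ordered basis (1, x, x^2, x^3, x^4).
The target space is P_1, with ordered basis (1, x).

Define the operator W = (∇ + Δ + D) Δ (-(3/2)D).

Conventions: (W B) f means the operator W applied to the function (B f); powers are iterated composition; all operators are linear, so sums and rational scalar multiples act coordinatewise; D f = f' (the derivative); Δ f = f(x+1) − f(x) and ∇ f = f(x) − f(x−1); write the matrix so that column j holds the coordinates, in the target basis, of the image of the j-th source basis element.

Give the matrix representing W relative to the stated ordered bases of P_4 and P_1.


the matrix is [[0, 0, 0, -27, -54]; [0, 0, 0, 0, -108]] (rows listed top to bottom)

image of 1: 0
image of x: 0
image of x^2: 0
image of x^3: -27
image of x^4: -108x - 54
each image's coordinates form column j of the matrix


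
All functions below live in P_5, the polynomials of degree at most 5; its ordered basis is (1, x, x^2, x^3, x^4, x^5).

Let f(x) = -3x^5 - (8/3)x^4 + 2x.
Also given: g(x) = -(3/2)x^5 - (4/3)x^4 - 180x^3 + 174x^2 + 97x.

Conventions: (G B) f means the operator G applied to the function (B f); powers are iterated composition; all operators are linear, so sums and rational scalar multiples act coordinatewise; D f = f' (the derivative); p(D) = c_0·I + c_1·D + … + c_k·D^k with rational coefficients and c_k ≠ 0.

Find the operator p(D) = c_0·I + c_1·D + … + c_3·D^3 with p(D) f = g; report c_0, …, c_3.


c_0 = 1/2, c_1 = 0, c_2 = 3, c_3 = -3/2

D^0 f = -3x^5 - (8/3)x^4 + 2x
D^1 f = -15x^4 - (32/3)x^3 + 2
D^2 f = -60x^3 - 32x^2
D^3 f = -180x^2 - 64x
matching coefficients of g against c_0 f + c_1 Df + … from the top degree down determines the c_i
solution: c_0 = 1/2, c_1 = 0, c_2 = 3, c_3 = -3/2


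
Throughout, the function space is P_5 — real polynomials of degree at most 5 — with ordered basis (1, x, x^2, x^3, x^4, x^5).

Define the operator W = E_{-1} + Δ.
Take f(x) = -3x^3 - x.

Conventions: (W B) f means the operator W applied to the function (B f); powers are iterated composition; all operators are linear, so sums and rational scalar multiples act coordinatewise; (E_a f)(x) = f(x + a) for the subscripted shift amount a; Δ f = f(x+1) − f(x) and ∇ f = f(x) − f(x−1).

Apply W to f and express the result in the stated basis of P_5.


E_{-1} f = -3x^3 + 9x^2 - 10x + 4
Δ f = -9x^2 - 9x - 4
(E_{-1} + Δ) f = -3x^3 - 19x

the result is g(x) = -3x^3 - 19x


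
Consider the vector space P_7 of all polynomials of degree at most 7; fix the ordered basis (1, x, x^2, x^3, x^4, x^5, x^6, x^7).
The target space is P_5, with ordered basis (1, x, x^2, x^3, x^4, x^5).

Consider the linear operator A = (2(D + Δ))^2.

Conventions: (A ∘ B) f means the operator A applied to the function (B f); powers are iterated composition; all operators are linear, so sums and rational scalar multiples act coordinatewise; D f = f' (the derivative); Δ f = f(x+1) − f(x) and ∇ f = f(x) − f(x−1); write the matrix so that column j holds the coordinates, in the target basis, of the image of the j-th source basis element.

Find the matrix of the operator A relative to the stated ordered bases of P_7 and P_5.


the matrix is [[0, 0, 32, 48, 88, 160, 296, 560]; [0, 0, 0, 96, 192, 440, 960, 2072]; [0, 0, 0, 0, 192, 480, 1320, 3360]; [0, 0, 0, 0, 0, 320, 960, 3080]; [0, 0, 0, 0, 0, 0, 480, 1680]; [0, 0, 0, 0, 0, 0, 0, 672]] (rows listed top to bottom)

image of 1: 0
image of x: 0
image of x^2: 32
image of x^3: 96x + 48
image of x^4: 192x^2 + 192x + 88
image of x^5: 320x^3 + 480x^2 + 440x + 160
image of x^6: 480x^4 + 960x^3 + 1320x^2 + 960x + 296
image of x^7: 672x^5 + 1680x^4 + 3080x^3 + 3360x^2 + 2072x + 560
each image's coordinates form column j of the matrix


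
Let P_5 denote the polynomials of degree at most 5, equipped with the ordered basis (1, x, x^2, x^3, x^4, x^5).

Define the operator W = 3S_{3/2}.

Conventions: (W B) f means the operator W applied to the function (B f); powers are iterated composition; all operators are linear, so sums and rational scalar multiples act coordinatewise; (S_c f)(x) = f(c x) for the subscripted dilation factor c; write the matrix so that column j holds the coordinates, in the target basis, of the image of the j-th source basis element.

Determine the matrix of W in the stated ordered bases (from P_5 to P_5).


the matrix is [[3, 0, 0, 0, 0, 0]; [0, 9/2, 0, 0, 0, 0]; [0, 0, 27/4, 0, 0, 0]; [0, 0, 0, 81/8, 0, 0]; [0, 0, 0, 0, 243/16, 0]; [0, 0, 0, 0, 0, 729/32]] (rows listed top to bottom)

image of 1: 3
image of x: (9/2)x
image of x^2: (27/4)x^2
image of x^3: (81/8)x^3
image of x^4: (243/16)x^4
image of x^5: (729/32)x^5
each image's coordinates form column j of the matrix
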